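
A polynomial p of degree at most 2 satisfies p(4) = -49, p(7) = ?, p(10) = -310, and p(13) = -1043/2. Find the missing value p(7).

The 3 known points determine the degree-2 polynomial uniquely.
Write p(u) = au^2 + bu + c. Substituting each data point gives a linear system:
  16a + 4b + c = -49
  100a + 10b + c = -310
  169a + 13b + c = -1043/2
Solving the system yields a = -3, b = -3/2, c = 5.
So p(u) = -3u^2 - (3/2)u + 5.
Then p(7) = -305/2.

-305/2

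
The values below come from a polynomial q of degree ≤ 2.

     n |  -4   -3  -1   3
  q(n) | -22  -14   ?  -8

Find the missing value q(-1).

The 3 known points determine the degree-2 polynomial uniquely.
Write q(n) = an^2 + bn + c. Substituting each data point gives a linear system:
  16a - 4b + c = -22
  9a - 3b + c = -14
  9a + 3b + c = -8
Solving the system yields a = -1, b = 1, c = -2.
So q(n) = -n^2 + n - 2.
Then q(-1) = -4.

-4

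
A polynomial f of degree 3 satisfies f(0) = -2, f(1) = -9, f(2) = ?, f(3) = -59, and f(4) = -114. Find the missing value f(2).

-26

The 4 known points determine the degree-3 polynomial uniquely.
Write f(s) = as^3 + bs^2 + cs + d. Substituting each data point gives a linear system:
  d = -2
  a + b + c + d = -9
  27a + 9b + 3c + d = -59
  64a + 16b + 4c + d = -114
Solving the system yields a = -1, b = -2, c = -4, d = -2.
So f(s) = -s^3 - 2s^2 - 4s - 2.
Then f(2) = -26.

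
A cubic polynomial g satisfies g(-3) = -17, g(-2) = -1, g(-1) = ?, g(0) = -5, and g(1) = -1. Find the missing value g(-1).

The 4 known points determine the degree-3 polynomial uniquely.
Write g(t) = at^3 + bt^2 + ct + d. Substituting each data point gives a linear system:
  -27a + 9b - 3c + d = -17
  -8a + 4b - 2c + d = -1
  d = -5
  a + b + c + d = -1
Solving the system yields a = 2, b = 4, c = -2, d = -5.
So g(t) = 2t^3 + 4t^2 - 2t - 5.
Then g(-1) = -1.

-1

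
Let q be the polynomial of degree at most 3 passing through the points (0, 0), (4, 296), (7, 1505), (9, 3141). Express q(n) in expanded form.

q(n) = 4n^3 + 3n^2 - 2n

Write q(n) = an^3 + bn^2 + cn + d. Substituting each data point gives a linear system:
  d = 0
  64a + 16b + 4c + d = 296
  343a + 49b + 7c + d = 1505
  729a + 81b + 9c + d = 3141
Solving the system yields a = 4, b = 3, c = -2, d = 0.
So q(n) = 4n³ + 3n² - 2n.
Check: q(9) = 3141. ✓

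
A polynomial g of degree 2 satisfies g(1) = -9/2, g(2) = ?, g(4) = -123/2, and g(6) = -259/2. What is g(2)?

The 3 known points determine the degree-2 polynomial uniquely.
Write g(t) = at^2 + bt + c. Substituting each data point gives a linear system:
  a + b + c = -9/2
  16a + 4b + c = -123/2
  36a + 6b + c = -259/2
Solving the system yields a = -3, b = -4, c = 5/2.
So g(t) = -3t^2 - 4t + 5/2.
Then g(2) = -35/2.

-35/2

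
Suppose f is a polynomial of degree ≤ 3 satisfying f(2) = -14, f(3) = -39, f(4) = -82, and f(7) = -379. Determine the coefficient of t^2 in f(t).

0

Write f(t) = at^3 + bt^2 + ct + d. Substituting each data point gives a linear system:
  8a + 4b + 2c + d = -14
  27a + 9b + 3c + d = -39
  64a + 16b + 4c + d = -82
  343a + 49b + 7c + d = -379
Solving the system yields a = -1, b = 0, c = -6, d = 6.
So f(t) = -t^3 - 6t + 6.
The coefficient of t^2 is 0.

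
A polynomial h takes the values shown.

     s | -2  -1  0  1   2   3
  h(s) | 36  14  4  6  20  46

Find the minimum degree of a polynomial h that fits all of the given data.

Forward differences of the values at s = -2, -1, 0, 1, 2, 3:
  h  : 36  14  4  6  20  46
  Δ  : -22  -10  2  14  26
  Δ^2: 12  12  12  12
  Δ^3: 0  0  0
  Δ^4: 0  0
  Δ^5: 0
The second differences are constant (12) and nonzero, while all higher differences vanish, so the minimal degree is 2.

2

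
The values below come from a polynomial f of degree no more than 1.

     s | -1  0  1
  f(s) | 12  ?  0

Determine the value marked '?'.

6

The 2 known points determine the degree-1 polynomial uniquely.
Write f(s) = as + b. Substituting each data point gives a linear system:
  -a + b = 12
  a + b = 0
Solving the system yields a = -6, b = 6.
So f(s) = -6s + 6.
Then f(0) = 6.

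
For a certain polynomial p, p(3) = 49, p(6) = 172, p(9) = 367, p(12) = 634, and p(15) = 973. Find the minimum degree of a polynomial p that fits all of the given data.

Forward differences of the values at u = 3, 6, 9, 12, 15:
  p  : 49  172  367  634  973
  Δ  : 123  195  267  339
  Δ^2: 72  72  72
  Δ^3: 0  0
  Δ^4: 0
The second differences are constant (72) and nonzero, while all higher differences vanish, so the minimal degree is 2.

2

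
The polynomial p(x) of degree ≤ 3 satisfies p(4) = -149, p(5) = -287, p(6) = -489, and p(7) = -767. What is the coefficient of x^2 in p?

Write p(x) = ax^3 + bx^2 + cx + d. Substituting each data point gives a linear system:
  64a + 16b + 4c + d = -149
  125a + 25b + 5c + d = -287
  216a + 36b + 6c + d = -489
  343a + 49b + 7c + d = -767
Solving the system yields a = -2, b = -2, c = 2, d = 3.
So p(x) = -2x³ - 2x² + 2x + 3.
The coefficient of x^2 is -2.

-2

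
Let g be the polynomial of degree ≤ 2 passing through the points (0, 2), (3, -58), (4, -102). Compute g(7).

Write g(s) = as^2 + bs + c. Substituting each data point gives a linear system:
  c = 2
  9a + 3b + c = -58
  16a + 4b + c = -102
Solving the system yields a = -6, b = -2, c = 2.
So g(s) = -6s² - 2s + 2.
Then g(7) = -306.

-306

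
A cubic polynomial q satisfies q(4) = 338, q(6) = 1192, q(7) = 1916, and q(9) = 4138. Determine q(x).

Write q(x) = ax^3 + bx^2 + cx + d. Substituting each data point gives a linear system:
  64a + 16b + 4c + d = 338
  216a + 36b + 6c + d = 1192
  343a + 49b + 7c + d = 1916
  729a + 81b + 9c + d = 4138
Solving the system yields a = 6, b = -3, c = 1, d = -2.
So q(x) = 6x^3 - 3x^2 + x - 2.
Check: q(7) = 1916. ✓

q(x) = 6x^3 - 3x^2 + x - 2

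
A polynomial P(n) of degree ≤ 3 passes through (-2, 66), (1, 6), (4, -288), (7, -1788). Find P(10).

Using the Lagrange interpolation formula with nodes -2, 1, 4, 7:
  L_0(n) = (n - 1)(n - 4)(n - 7) / -162
  L_1(n) = (n + 2)(n - 4)(n - 7) / 54
  L_2(n) = (n + 2)(n - 1)(n - 7) / -54
  L_3(n) = (n + 2)(n - 1)(n - 4) / 162
Then P(n) = 66·L_0(n) + 6·L_1(n) - 288·L_2(n) - 1788·L_3(n).
Expanding and collecting terms gives P(n) = -6n^3 + 5n^2 + 3n + 4.
Evaluating at n = 10: P(10) = -5466.

-5466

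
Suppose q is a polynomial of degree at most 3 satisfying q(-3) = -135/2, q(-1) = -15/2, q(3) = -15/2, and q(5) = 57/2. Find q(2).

-15/2

Write q(n) = an^3 + bn^2 + cn + d. Substituting each data point gives a linear system:
  -27a + 9b - 3c + d = -135/2
  -a + b - c + d = -15/2
  27a + 9b + 3c + d = -15/2
  125a + 25b + 5c + d = 57/2
Solving the system yields a = 1, b = -4, c = 1, d = -3/2.
So q(n) = n^3 - 4n^2 + n - 3/2.
Then q(2) = -15/2.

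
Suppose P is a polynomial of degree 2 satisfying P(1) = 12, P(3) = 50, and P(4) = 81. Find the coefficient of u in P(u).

Write P(u) = au^2 + bu + c. Substituting each data point gives a linear system:
  a + b + c = 12
  9a + 3b + c = 50
  16a + 4b + c = 81
Solving the system yields a = 4, b = 3, c = 5.
So P(u) = 4u² + 3u + 5.
The coefficient of u is 3.

3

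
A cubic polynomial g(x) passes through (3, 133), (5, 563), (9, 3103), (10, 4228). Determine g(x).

Using the Lagrange interpolation formula with nodes 3, 5, 9, 10:
  L_0(x) = (x - 5)(x - 9)(x - 10) / -84
  L_1(x) = (x - 3)(x - 9)(x - 10) / 40
  L_2(x) = (x - 3)(x - 5)(x - 10) / -24
  L_3(x) = (x - 3)(x - 5)(x - 9) / 35
Then g(x) = 133·L_0(x) + 563·L_1(x) + 3103·L_2(x) + 4228·L_3(x).
Expanding and collecting terms gives g(x) = 4x³ + 2x² + 3x - 2.
Check: g(5) = 563. ✓

g(x) = 4x^3 + 2x^2 + 3x - 2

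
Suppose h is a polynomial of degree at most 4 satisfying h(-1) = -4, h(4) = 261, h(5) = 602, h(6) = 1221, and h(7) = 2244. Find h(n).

h(n) = n^4 - n^3 + 3n^2 + 6n - 3

Using the Lagrange interpolation formula with nodes -1, 4, 5, 6, 7:
  L_0(n) = (n - 4)(n - 5)(n - 6)(n - 7) / 1680
  L_1(n) = (n + 1)(n - 5)(n - 6)(n - 7) / -30
  L_2(n) = (n + 1)(n - 4)(n - 6)(n - 7) / 12
  L_3(n) = (n + 1)(n - 4)(n - 5)(n - 7) / -14
  L_4(n) = (n + 1)(n - 4)(n - 5)(n - 6) / 48
Then h(n) = -4·L_0(n) + 261·L_1(n) + 602·L_2(n) + 1221·L_3(n) + 2244·L_4(n).
Expanding and collecting terms gives h(n) = n^4 - n^3 + 3n^2 + 6n - 3.
Check: h(5) = 602. ✓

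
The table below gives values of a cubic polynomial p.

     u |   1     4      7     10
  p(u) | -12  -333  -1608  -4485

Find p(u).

Write p(u) = au^3 + bu^2 + cu + d. Substituting each data point gives a linear system:
  a + b + c + d = -12
  64a + 16b + 4c + d = -333
  343a + 49b + 7c + d = -1608
  1000a + 100b + 10c + d = -4485
Solving the system yields a = -4, b = -5, c = 2, d = -5.
So p(u) = -4u^3 - 5u^2 + 2u - 5.
Check: p(1) = -12. ✓

p(u) = -4u^3 - 5u^2 + 2u - 5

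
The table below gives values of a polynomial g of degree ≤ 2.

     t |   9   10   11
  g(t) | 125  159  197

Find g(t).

g(t) = 2t^2 - 4t - 1

Write g(t) = at^2 + bt + c. Substituting each data point gives a linear system:
  81a + 9b + c = 125
  100a + 10b + c = 159
  121a + 11b + c = 197
Solving the system yields a = 2, b = -4, c = -1.
So g(t) = 2t^2 - 4t - 1.
Check: g(9) = 125. ✓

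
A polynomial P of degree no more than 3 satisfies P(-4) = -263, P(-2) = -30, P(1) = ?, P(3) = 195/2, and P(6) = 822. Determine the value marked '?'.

The 4 known points determine the degree-3 polynomial uniquely.
Write P(n) = an^3 + bn^2 + cn + d. Substituting each data point gives a linear system:
  -64a + 16b - 4c + d = -263
  -8a + 4b - 2c + d = -30
  27a + 9b + 3c + d = 195/2
  216a + 36b + 6c + d = 822
Solving the system yields a = 4, b = -1, c = -3/2, d = 3.
So P(n) = 4n^3 - n^2 - (3/2)n + 3.
Then P(1) = 9/2.

9/2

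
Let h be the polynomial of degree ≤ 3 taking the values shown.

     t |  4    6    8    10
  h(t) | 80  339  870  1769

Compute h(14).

5055

Using the Lagrange interpolation formula with nodes 4, 6, 8, 10:
  L_0(t) = (t - 6)(t - 8)(t - 10) / -48
  L_1(t) = (t - 4)(t - 8)(t - 10) / 16
  L_2(t) = (t - 4)(t - 6)(t - 10) / -16
  L_3(t) = (t - 4)(t - 6)(t - 8) / 48
Then h(t) = 80·L_0(t) + 339·L_1(t) + 870·L_2(t) + 1769·L_3(t).
Expanding and collecting terms gives h(t) = 2t^3 - 2t^2 - (5/2)t - 6.
Evaluating at t = 14: h(14) = 5055.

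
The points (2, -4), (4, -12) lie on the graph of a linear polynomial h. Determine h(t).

Using the Lagrange interpolation formula with nodes 2, 4:
  L_0(t) = (t - 4) / -2
  L_1(t) = (t - 2) / 2
Then h(t) = -4·L_0(t) - 12·L_1(t).
Expanding and collecting terms gives h(t) = -4t + 4.
Check: h(2) = -4. ✓

h(t) = -4t + 4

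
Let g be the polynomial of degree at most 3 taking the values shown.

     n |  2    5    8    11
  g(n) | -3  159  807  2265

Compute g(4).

67

Forward differences of the values at n = 2, 5, 8, 11:
  g  : -3  159  807  2265
  Δ  : 162  648  1458
  Δ^2: 486  810
  Δ^3: 324
The third differences are constant, confirming degree 3.
Interpolating (Newton forward form) and evaluating at n = 4 gives g(4) = 67.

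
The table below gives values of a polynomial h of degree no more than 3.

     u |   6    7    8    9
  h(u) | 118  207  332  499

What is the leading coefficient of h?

1

Write h(u) = au^3 + bu^2 + cu + d. Substituting each data point gives a linear system:
  216a + 36b + 6c + d = 118
  343a + 49b + 7c + d = 207
  512a + 64b + 8c + d = 332
  729a + 81b + 9c + d = 499
Solving the system yields a = 1, b = -3, c = 1, d = 4.
So h(u) = u^3 - 3u^2 + u + 4.
The leading coefficient is 1.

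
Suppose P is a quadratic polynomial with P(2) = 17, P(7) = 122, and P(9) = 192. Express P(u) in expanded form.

P(u) = 2u^2 + 3u + 3

Using the Lagrange interpolation formula with nodes 2, 7, 9:
  L_0(u) = (u - 7)(u - 9) / 35
  L_1(u) = (u - 2)(u - 9) / -10
  L_2(u) = (u - 2)(u - 7) / 14
Then P(u) = 17·L_0(u) + 122·L_1(u) + 192·L_2(u).
Expanding and collecting terms gives P(u) = 2u^2 + 3u + 3.
Check: P(2) = 17. ✓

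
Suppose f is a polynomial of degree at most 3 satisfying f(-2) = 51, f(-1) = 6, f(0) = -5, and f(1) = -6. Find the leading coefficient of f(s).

-4

Write f(s) = as^3 + bs^2 + cs + d. Substituting each data point gives a linear system:
  -8a + 4b - 2c + d = 51
  -a + b - c + d = 6
  d = -5
  a + b + c + d = -6
Solving the system yields a = -4, b = 5, c = -2, d = -5.
So f(s) = -4s³ + 5s² - 2s - 5.
The leading coefficient is -4.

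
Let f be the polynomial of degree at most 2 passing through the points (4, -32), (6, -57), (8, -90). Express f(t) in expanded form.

f(t) = -t^2 - (5/2)t - 6

Write f(t) = at^2 + bt + c. Substituting each data point gives a linear system:
  16a + 4b + c = -32
  36a + 6b + c = -57
  64a + 8b + c = -90
Solving the system yields a = -1, b = -5/2, c = -6.
So f(t) = -t² - (5/2)t - 6.
Check: f(4) = -32. ✓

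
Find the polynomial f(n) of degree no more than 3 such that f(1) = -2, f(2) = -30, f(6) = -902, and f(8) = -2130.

Write f(n) = an^3 + bn^2 + cn + d. Substituting each data point gives a linear system:
  a + b + c + d = -2
  8a + 4b + 2c + d = -30
  216a + 36b + 6c + d = -902
  512a + 64b + 8c + d = -2130
Solving the system yields a = -4, b = -2, c = 6, d = -2.
So f(n) = -4n^3 - 2n^2 + 6n - 2.
Check: f(2) = -30. ✓

f(n) = -4n^3 - 2n^2 + 6n - 2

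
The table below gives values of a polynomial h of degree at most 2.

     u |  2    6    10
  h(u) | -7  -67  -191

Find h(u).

h(u) = -2u^2 + u - 1

Using the Lagrange interpolation formula with nodes 2, 6, 10:
  L_0(u) = (u - 6)(u - 10) / 32
  L_1(u) = (u - 2)(u - 10) / -16
  L_2(u) = (u - 2)(u - 6) / 32
Then h(u) = -7·L_0(u) - 67·L_1(u) - 191·L_2(u).
Expanding and collecting terms gives h(u) = -2u² + u - 1.
Check: h(10) = -191. ✓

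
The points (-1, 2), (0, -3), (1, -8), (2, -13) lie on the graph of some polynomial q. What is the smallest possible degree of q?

1

Forward differences of the values at u = -1, 0, 1, 2:
  q  : 2  -3  -8  -13
  Δ  : -5  -5  -5
  Δ^2: 0  0
  Δ^3: 0
The first differences are constant (-5) and nonzero, while all higher differences vanish, so the minimal degree is 1.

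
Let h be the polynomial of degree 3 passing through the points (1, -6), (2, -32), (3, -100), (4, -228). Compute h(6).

Forward differences of the values at s = 1, 2, 3, 4:
  h  : -6  -32  -100  -228
  Δ  : -26  -68  -128
  Δ^2: -42  -60
  Δ^3: -18
The third differences are constant, confirming degree 3.
Interpolating (Newton forward form) and evaluating at s = 6 gives h(6) = -736.

-736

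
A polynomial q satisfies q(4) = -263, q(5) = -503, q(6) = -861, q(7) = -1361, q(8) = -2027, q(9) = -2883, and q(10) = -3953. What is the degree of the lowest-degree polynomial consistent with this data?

Forward differences of the values at t = 4, 5, 6, 7, 8, 9, 10:
  q  : -263  -503  -861  -1361  -2027  -2883  -3953
  Δ  : -240  -358  -500  -666  -856  -1070
  Δ^2: -118  -142  -166  -190  -214
  Δ^3: -24  -24  -24  -24
  Δ^4: 0  0  0
  Δ^5: 0  0
  Δ^6: 0
The third differences are constant (-24) and nonzero, while all higher differences vanish, so the minimal degree is 3.

3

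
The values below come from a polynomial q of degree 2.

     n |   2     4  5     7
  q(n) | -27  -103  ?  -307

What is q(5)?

-159

The 3 known points determine the degree-2 polynomial uniquely.
Write q(n) = an^2 + bn + c. Substituting each data point gives a linear system:
  4a + 2b + c = -27
  16a + 4b + c = -103
  49a + 7b + c = -307
Solving the system yields a = -6, b = -2, c = 1.
So q(n) = -6n^2 - 2n + 1.
Then q(5) = -159.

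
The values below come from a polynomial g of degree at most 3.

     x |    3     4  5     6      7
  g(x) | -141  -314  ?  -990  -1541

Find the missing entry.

On equispaced nodes a degree-3 polynomial has vanishing fourth forward difference, so
  g(3) - 4·g(4) + 6·g(5) - 4·g(6) + g(7) = 0.
Substituting the known values and solving for g(5):
  6·g(5) = -3534
  g(5) = -589.

-589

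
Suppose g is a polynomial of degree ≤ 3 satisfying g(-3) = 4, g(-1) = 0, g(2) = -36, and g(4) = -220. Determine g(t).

g(t) = -2t^3 - 6t^2 + 4

Write g(t) = at^3 + bt^2 + ct + d. Substituting each data point gives a linear system:
  -27a + 9b - 3c + d = 4
  -a + b - c + d = 0
  8a + 4b + 2c + d = -36
  64a + 16b + 4c + d = -220
Solving the system yields a = -2, b = -6, c = 0, d = 4.
So g(t) = -2t^3 - 6t^2 + 4.
Check: g(4) = -220. ✓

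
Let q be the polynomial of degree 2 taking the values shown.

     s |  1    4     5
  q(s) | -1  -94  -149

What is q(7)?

Write q(s) = as^2 + bs + c. Substituting each data point gives a linear system:
  a + b + c = -1
  16a + 4b + c = -94
  25a + 5b + c = -149
Solving the system yields a = -6, b = -1, c = 6.
So q(s) = -6s² - s + 6.
Then q(7) = -295.

-295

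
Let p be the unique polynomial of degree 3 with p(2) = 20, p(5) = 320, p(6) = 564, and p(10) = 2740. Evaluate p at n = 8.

Using the Lagrange interpolation formula with nodes 2, 5, 6, 10:
  L_0(n) = (n - 5)(n - 6)(n - 10) / -96
  L_1(n) = (n - 2)(n - 6)(n - 10) / 15
  L_2(n) = (n - 2)(n - 5)(n - 10) / -16
  L_3(n) = (n - 2)(n - 5)(n - 6) / 160
Then p(n) = 20·L_0(n) + 320·L_1(n) + 564·L_2(n) + 2740·L_3(n).
Expanding and collecting terms gives p(n) = 3n^3 - 3n^2 + 4n.
Evaluating at n = 8: p(8) = 1376.

1376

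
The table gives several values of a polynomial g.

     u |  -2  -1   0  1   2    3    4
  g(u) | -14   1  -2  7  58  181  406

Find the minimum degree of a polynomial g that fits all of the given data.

3

Forward differences of the values at u = -2, -1, 0, 1, 2, 3, 4:
  g  : -14  1  -2  7  58  181  406
  Δ  : 15  -3  9  51  123  225
  Δ^2: -18  12  42  72  102
  Δ^3: 30  30  30  30
  Δ^4: 0  0  0
  Δ^5: 0  0
  Δ^6: 0
The third differences are constant (30) and nonzero, while all higher differences vanish, so the minimal degree is 3.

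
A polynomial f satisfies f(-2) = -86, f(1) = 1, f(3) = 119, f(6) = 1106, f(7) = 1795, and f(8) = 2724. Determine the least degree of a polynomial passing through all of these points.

3

Divided differences on the nodes -2, 1, 3, 6, 7, 8:
  order 0: -86  1  119  1106  1795  2724
  order 1: 29  59  329  689  929
  order 2: 6  54  90  120
  order 3: 6  6  6
  order 4: 0  0
  order 5: 0
The order-3 divided differences are all 6 (nonzero) and every higher order vanishes, so the data lies on a polynomial of degree exactly 3.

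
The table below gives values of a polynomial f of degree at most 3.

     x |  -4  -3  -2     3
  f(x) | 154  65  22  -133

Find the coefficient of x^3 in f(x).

-3

Write f(x) = ax^3 + bx^2 + cx + d. Substituting each data point gives a linear system:
  -64a + 16b - 4c + d = 154
  -27a + 9b - 3c + d = 65
  -8a + 4b - 2c + d = 22
  27a + 9b + 3c + d = -133
Solving the system yields a = -3, b = -4, c = -6, d = 2.
So f(x) = -3x^3 - 4x^2 - 6x + 2.
The leading coefficient is -3.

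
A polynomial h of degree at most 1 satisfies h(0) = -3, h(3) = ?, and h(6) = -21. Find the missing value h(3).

-12

On equispaced nodes a degree-1 polynomial has vanishing second forward difference, so
  h(0) - 2·h(3) + h(6) = 0.
Substituting the known values and solving for h(3):
  -2·h(3) = 24
  h(3) = -12.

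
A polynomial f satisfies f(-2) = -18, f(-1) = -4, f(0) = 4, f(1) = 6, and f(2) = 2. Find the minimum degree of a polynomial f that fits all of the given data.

2

Forward differences of the values at u = -2, -1, 0, 1, 2:
  f  : -18  -4  4  6  2
  Δ  : 14  8  2  -4
  Δ^2: -6  -6  -6
  Δ^3: 0  0
  Δ^4: 0
The second differences are constant (-6) and nonzero, while all higher differences vanish, so the minimal degree is 2.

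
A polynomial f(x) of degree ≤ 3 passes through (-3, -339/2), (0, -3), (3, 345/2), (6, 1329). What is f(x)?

Using the Lagrange interpolation formula with nodes -3, 0, 3, 6:
  L_0(x) = x(x - 3)(x - 6) / -162
  L_1(x) = (x + 3)(x - 3)(x - 6) / 54
  L_2(x) = (x + 3)x(x - 6) / -54
  L_3(x) = (x + 3)x(x - 3) / 162
Then f(x) = -339/2·L_0(x) - 3·L_1(x) + 345/2·L_2(x) + 1329·L_3(x).
Expanding and collecting terms gives f(x) = 6x^3 + (1/2)x^2 + 3x - 3.
Check: f(6) = 1329. ✓

f(x) = 6x^3 + (1/2)x^2 + 3x - 3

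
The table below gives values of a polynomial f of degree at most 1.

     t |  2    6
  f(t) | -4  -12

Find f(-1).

Using the Lagrange interpolation formula with nodes 2, 6:
  L_0(t) = (t - 6) / -4
  L_1(t) = (t - 2) / 4
Then f(t) = -4·L_0(t) - 12·L_1(t).
Expanding and collecting terms gives f(t) = -2t.
Evaluating at t = -1: f(-1) = 2.

2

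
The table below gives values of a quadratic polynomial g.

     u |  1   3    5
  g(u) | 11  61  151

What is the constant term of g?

Write g(u) = au^2 + bu + c. Substituting each data point gives a linear system:
  a + b + c = 11
  9a + 3b + c = 61
  25a + 5b + c = 151
Solving the system yields a = 5, b = 5, c = 1.
So g(u) = 5u^2 + 5u + 1.
The constant term is 1.

1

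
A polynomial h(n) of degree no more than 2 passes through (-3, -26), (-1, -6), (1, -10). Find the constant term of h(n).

-5

Write h(n) = an^2 + bn + c. Substituting each data point gives a linear system:
  9a - 3b + c = -26
  a - b + c = -6
  a + b + c = -10
Solving the system yields a = -3, b = -2, c = -5.
So h(n) = -3n² - 2n - 5.
The constant term is -5.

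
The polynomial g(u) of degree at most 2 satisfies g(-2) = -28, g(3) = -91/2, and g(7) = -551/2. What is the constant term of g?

Write g(u) = au^2 + bu + c. Substituting each data point gives a linear system:
  4a - 2b + c = -28
  9a + 3b + c = -91/2
  49a + 7b + c = -551/2
Solving the system yields a = -6, b = 5/2, c = 1.
So g(u) = -6u² + (5/2)u + 1.
The constant term is 1.

1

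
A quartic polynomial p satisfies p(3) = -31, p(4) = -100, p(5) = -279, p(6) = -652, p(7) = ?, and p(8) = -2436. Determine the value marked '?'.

-1327

The 5 known points determine the degree-4 polynomial uniquely.
Write p(x) = ax^4 + bx^3 + cx^2 + dx + e. Substituting each data point gives a linear system:
  81a + 27b + 9c + 3d + e = -31
  256a + 64b + 16c + 4d + e = -100
  625a + 125b + 25c + 5d + e = -279
  1296a + 216b + 36c + 6d + e = -652
  4096a + 512b + 64c + 8d + e = -2436
Solving the system yields a = -1, b = 4, c = -6, d = 0, e = -4.
So p(x) = -x^4 + 4x^3 - 6x^2 - 4.
Then p(7) = -1327.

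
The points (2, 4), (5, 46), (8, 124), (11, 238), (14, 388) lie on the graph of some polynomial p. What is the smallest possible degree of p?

2

Forward differences of the values at x = 2, 5, 8, 11, 14:
  p  : 4  46  124  238  388
  Δ  : 42  78  114  150
  Δ^2: 36  36  36
  Δ^3: 0  0
  Δ^4: 0
The second differences are constant (36) and nonzero, while all higher differences vanish, so the minimal degree is 2.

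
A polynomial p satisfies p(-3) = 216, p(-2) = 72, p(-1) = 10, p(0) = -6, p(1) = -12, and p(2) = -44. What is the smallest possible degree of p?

3

Forward differences of the values at t = -3, -2, -1, 0, 1, 2:
  p  : 216  72  10  -6  -12  -44
  Δ  : -144  -62  -16  -6  -32
  Δ^2: 82  46  10  -26
  Δ^3: -36  -36  -36
  Δ^4: 0  0
  Δ^5: 0
The third differences are constant (-36) and nonzero, while all higher differences vanish, so the minimal degree is 3.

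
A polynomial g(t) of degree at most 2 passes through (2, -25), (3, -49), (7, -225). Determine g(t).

g(t) = -4t^2 - 4t - 1

Write g(t) = at^2 + bt + c. Substituting each data point gives a linear system:
  4a + 2b + c = -25
  9a + 3b + c = -49
  49a + 7b + c = -225
Solving the system yields a = -4, b = -4, c = -1.
So g(t) = -4t^2 - 4t - 1.
Check: g(3) = -49. ✓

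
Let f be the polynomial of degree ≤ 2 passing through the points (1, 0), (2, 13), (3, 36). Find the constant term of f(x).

Write f(x) = ax^2 + bx + c. Substituting each data point gives a linear system:
  a + b + c = 0
  4a + 2b + c = 13
  9a + 3b + c = 36
Solving the system yields a = 5, b = -2, c = -3.
So f(x) = 5x^2 - 2x - 3.
The constant term is -3.

-3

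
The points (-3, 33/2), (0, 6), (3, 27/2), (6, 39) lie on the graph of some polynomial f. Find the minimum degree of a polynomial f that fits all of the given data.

Forward differences of the values at s = -3, 0, 3, 6:
  f  : 33/2  6  27/2  39
  Δ  : -21/2  15/2  51/2
  Δ^2: 18  18
  Δ^3: 0
The second differences are constant (18) and nonzero, while all higher differences vanish, so the minimal degree is 2.

2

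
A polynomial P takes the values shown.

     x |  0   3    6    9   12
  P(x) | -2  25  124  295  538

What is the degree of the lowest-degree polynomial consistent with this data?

Forward differences of the values at x = 0, 3, 6, 9, 12:
  P  : -2  25  124  295  538
  Δ  : 27  99  171  243
  Δ^2: 72  72  72
  Δ^3: 0  0
  Δ^4: 0
The second differences are constant (72) and nonzero, while all higher differences vanish, so the minimal degree is 2.

2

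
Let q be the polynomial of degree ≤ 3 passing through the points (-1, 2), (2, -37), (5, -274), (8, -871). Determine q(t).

Using the Lagrange interpolation formula with nodes -1, 2, 5, 8:
  L_0(t) = (t - 2)(t - 5)(t - 8) / -162
  L_1(t) = (t + 1)(t - 5)(t - 8) / 54
  L_2(t) = (t + 1)(t - 2)(t - 8) / -54
  L_3(t) = (t + 1)(t - 2)(t - 5) / 162
Then q(t) = 2·L_0(t) - 37·L_1(t) - 274·L_2(t) - 871·L_3(t).
Expanding and collecting terms gives q(t) = -t^3 - 5t^2 - 5t + 1.
Check: q(2) = -37. ✓

q(t) = -t^3 - 5t^2 - 5t + 1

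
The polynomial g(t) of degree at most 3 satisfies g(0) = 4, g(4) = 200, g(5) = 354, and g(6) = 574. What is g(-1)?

Using the Lagrange interpolation formula with nodes 0, 4, 5, 6:
  L_0(t) = (t - 4)(t - 5)(t - 6) / -120
  L_1(t) = t(t - 5)(t - 6) / 8
  L_2(t) = t(t - 4)(t - 6) / -5
  L_3(t) = t(t - 4)(t - 5) / 12
Then g(t) = 4·L_0(t) + 200·L_1(t) + 354·L_2(t) + 574·L_3(t).
Expanding and collecting terms gives g(t) = 2t³ + 3t² + 5t + 4.
Evaluating at t = -1: g(-1) = 0.

0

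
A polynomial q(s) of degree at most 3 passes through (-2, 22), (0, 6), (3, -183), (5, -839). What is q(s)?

q(s) = -6s^3 - 5s^2 + 6s + 6

Write q(s) = as^3 + bs^2 + cs + d. Substituting each data point gives a linear system:
  -8a + 4b - 2c + d = 22
  d = 6
  27a + 9b + 3c + d = -183
  125a + 25b + 5c + d = -839
Solving the system yields a = -6, b = -5, c = 6, d = 6.
So q(s) = -6s^3 - 5s^2 + 6s + 6.
Check: q(3) = -183. ✓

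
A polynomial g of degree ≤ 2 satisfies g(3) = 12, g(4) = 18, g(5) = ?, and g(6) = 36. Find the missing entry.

26

On equispaced nodes a degree-2 polynomial has vanishing third forward difference, so
  - g(3) + 3·g(4) - 3·g(5) + g(6) = 0.
Substituting the known values and solving for g(5):
  -3·g(5) = -78
  g(5) = 26.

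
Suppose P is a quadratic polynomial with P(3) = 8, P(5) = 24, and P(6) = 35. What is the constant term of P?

-1

Write P(x) = ax^2 + bx + c. Substituting each data point gives a linear system:
  9a + 3b + c = 8
  25a + 5b + c = 24
  36a + 6b + c = 35
Solving the system yields a = 1, b = 0, c = -1.
So P(x) = x^2 - 1.
The constant term is -1.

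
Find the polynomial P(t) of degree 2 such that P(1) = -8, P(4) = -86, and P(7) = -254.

Write P(t) = at^2 + bt + c. Substituting each data point gives a linear system:
  a + b + c = -8
  16a + 4b + c = -86
  49a + 7b + c = -254
Solving the system yields a = -5, b = -1, c = -2.
So P(t) = -5t² - t - 2.
Check: P(1) = -8. ✓

P(t) = -5t^2 - t - 2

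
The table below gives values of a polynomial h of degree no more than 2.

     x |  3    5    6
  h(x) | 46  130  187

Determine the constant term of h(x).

Write h(x) = ax^2 + bx + c. Substituting each data point gives a linear system:
  9a + 3b + c = 46
  25a + 5b + c = 130
  36a + 6b + c = 187
Solving the system yields a = 5, b = 2, c = -5.
So h(x) = 5x^2 + 2x - 5.
The constant term is -5.

-5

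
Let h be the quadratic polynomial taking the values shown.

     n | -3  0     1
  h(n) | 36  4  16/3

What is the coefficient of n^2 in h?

Write h(n) = an^2 + bn + c. Substituting each data point gives a linear system:
  9a - 3b + c = 36
  c = 4
  a + b + c = 16/3
Solving the system yields a = 3, b = -5/3, c = 4.
So h(n) = 3n^2 - (5/3)n + 4.
The leading coefficient is 3.

3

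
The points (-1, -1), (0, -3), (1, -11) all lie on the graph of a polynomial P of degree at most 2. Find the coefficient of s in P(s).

-5

Write P(s) = as^2 + bs + c. Substituting each data point gives a linear system:
  a - b + c = -1
  c = -3
  a + b + c = -11
Solving the system yields a = -3, b = -5, c = -3.
So P(s) = -3s^2 - 5s - 3.
The coefficient of s is -5.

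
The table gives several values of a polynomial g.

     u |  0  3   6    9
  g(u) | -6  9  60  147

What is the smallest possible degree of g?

Forward differences of the values at u = 0, 3, 6, 9:
  g  : -6  9  60  147
  Δ  : 15  51  87
  Δ^2: 36  36
  Δ^3: 0
The second differences are constant (36) and nonzero, while all higher differences vanish, so the minimal degree is 2.

2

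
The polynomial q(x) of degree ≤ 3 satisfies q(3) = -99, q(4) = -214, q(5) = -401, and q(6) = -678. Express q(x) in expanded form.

q(x) = -3x^3 - 4x - 6

Write q(x) = ax^3 + bx^2 + cx + d. Substituting each data point gives a linear system:
  27a + 9b + 3c + d = -99
  64a + 16b + 4c + d = -214
  125a + 25b + 5c + d = -401
  216a + 36b + 6c + d = -678
Solving the system yields a = -3, b = 0, c = -4, d = -6.
So q(x) = -3x³ - 4x - 6.
Check: q(4) = -214. ✓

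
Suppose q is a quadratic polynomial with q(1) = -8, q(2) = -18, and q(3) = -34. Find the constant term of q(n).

-4

Write q(n) = an^2 + bn + c. Substituting each data point gives a linear system:
  a + b + c = -8
  4a + 2b + c = -18
  9a + 3b + c = -34
Solving the system yields a = -3, b = -1, c = -4.
So q(n) = -3n^2 - n - 4.
The constant term is -4.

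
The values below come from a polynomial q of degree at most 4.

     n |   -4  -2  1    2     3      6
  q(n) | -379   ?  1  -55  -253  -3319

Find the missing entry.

-23

The 5 known points determine the degree-4 polynomial uniquely.
Write q(n) = an^4 + bn^3 + cn^2 + dn + e. Substituting each data point gives a linear system:
  256a - 64b + 16c - 4d + e = -379
  a + b + c + d + e = 1
  16a + 8b + 4c + 2d + e = -55
  81a + 27b + 9c + 3d + e = -253
  1296a + 216b + 36c + 6d + e = -3319
Solving the system yields a = -2, b = -3, c = -3, d = 4, e = 5.
So q(n) = -2n^4 - 3n^3 - 3n^2 + 4n + 5.
Then q(-2) = -23.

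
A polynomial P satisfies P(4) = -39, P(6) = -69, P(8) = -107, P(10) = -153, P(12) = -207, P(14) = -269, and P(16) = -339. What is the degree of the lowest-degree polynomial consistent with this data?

2

Forward differences of the values at n = 4, 6, 8, 10, 12, 14, 16:
  P  : -39  -69  -107  -153  -207  -269  -339
  Δ  : -30  -38  -46  -54  -62  -70
  Δ^2: -8  -8  -8  -8  -8
  Δ^3: 0  0  0  0
  Δ^4: 0  0  0
  Δ^5: 0  0
  Δ^6: 0
The second differences are constant (-8) and nonzero, while all higher differences vanish, so the minimal degree is 2.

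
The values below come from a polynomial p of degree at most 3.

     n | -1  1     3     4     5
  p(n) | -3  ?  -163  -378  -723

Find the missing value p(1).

The 4 known points determine the degree-3 polynomial uniquely.
Write p(n) = an^3 + bn^2 + cn + d. Substituting each data point gives a linear system:
  -a + b - c + d = -3
  27a + 9b + 3c + d = -163
  64a + 16b + 4c + d = -378
  125a + 25b + 5c + d = -723
Solving the system yields a = -5, b = -5, c = 5, d = 2.
So p(n) = -5n^3 - 5n^2 + 5n + 2.
Then p(1) = -3.

-3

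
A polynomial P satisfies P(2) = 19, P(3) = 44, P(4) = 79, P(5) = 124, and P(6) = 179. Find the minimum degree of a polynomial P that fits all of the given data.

Forward differences of the values at s = 2, 3, 4, 5, 6:
  P  : 19  44  79  124  179
  Δ  : 25  35  45  55
  Δ^2: 10  10  10
  Δ^3: 0  0
  Δ^4: 0
The second differences are constant (10) and nonzero, while all higher differences vanish, so the minimal degree is 2.

2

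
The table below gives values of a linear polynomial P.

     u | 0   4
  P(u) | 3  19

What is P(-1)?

-1

Write P(u) = au + b. Substituting each data point gives a linear system:
  b = 3
  4a + b = 19
Solving the system yields a = 4, b = 3.
So P(u) = 4u + 3.
Then P(-1) = -1.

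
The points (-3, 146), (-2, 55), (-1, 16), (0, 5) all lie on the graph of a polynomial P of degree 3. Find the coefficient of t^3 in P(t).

Write P(t) = at^3 + bt^2 + ct + d. Substituting each data point gives a linear system:
  -27a + 9b - 3c + d = 146
  -8a + 4b - 2c + d = 55
  -a + b - c + d = 16
  d = 5
Solving the system yields a = -4, b = 2, c = -5, d = 5.
So P(t) = -4t^3 + 2t^2 - 5t + 5.
The leading coefficient is -4.

-4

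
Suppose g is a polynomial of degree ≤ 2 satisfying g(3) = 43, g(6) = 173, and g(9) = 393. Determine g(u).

Write g(u) = au^2 + bu + c. Substituting each data point gives a linear system:
  9a + 3b + c = 43
  36a + 6b + c = 173
  81a + 9b + c = 393
Solving the system yields a = 5, b = -5/3, c = 3.
So g(u) = 5u^2 - (5/3)u + 3.
Check: g(9) = 393. ✓

g(u) = 5u^2 - (5/3)u + 3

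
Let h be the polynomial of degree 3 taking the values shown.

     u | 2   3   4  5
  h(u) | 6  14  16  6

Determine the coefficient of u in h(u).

-3

Write h(u) = au^3 + bu^2 + cu + d. Substituting each data point gives a linear system:
  8a + 4b + 2c + d = 6
  27a + 9b + 3c + d = 14
  64a + 16b + 4c + d = 16
  125a + 25b + 5c + d = 6
Solving the system yields a = -1, b = 6, c = -3, d = -4.
So h(u) = -u³ + 6u² - 3u - 4.
The coefficient of u is -3.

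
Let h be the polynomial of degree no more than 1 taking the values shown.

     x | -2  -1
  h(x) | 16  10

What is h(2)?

Using the Lagrange interpolation formula with nodes -2, -1:
  L_0(x) = (x + 1) / -1
  L_1(x) = (x + 2) / 1
Then h(x) = 16·L_0(x) + 10·L_1(x).
Expanding and collecting terms gives h(x) = -6x + 4.
Evaluating at x = 2: h(2) = -8.

-8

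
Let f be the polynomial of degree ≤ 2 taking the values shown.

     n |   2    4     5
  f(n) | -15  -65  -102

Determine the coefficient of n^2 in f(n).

Write f(n) = an^2 + bn + c. Substituting each data point gives a linear system:
  4a + 2b + c = -15
  16a + 4b + c = -65
  25a + 5b + c = -102
Solving the system yields a = -4, b = -1, c = 3.
So f(n) = -4n^2 - n + 3.
The leading coefficient is -4.

-4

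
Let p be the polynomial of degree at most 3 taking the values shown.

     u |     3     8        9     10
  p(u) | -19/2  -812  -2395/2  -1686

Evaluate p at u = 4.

-60

Using the Lagrange interpolation formula with nodes 3, 8, 9, 10:
  L_0(u) = (u - 8)(u - 9)(u - 10) / -210
  L_1(u) = (u - 3)(u - 9)(u - 10) / 10
  L_2(u) = (u - 3)(u - 8)(u - 10) / -6
  L_3(u) = (u - 3)(u - 8)(u - 9) / 14
Then p(u) = -19/2·L_0(u) - 812·L_1(u) - 2395/2·L_2(u) - 1686·L_3(u).
Expanding and collecting terms gives p(u) = -2u^3 + (5/2)u^2 + 6u + 4.
Evaluating at u = 4: p(4) = -60.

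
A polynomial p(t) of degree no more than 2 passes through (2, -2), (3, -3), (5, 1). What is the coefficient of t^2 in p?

1

Write p(t) = at^2 + bt + c. Substituting each data point gives a linear system:
  4a + 2b + c = -2
  9a + 3b + c = -3
  25a + 5b + c = 1
Solving the system yields a = 1, b = -6, c = 6.
So p(t) = t^2 - 6t + 6.
The leading coefficient is 1.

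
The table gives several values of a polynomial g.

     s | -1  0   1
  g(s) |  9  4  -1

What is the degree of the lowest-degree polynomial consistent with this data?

1

Forward differences of the values at s = -1, 0, 1:
  g  : 9  4  -1
  Δ  : -5  -5
  Δ^2: 0
The first differences are constant (-5) and nonzero, while all higher differences vanish, so the minimal degree is 1.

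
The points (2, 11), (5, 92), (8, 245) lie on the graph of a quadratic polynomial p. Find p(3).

30

Write p(n) = an^2 + bn + c. Substituting each data point gives a linear system:
  4a + 2b + c = 11
  25a + 5b + c = 92
  64a + 8b + c = 245
Solving the system yields a = 4, b = -1, c = -3.
So p(n) = 4n^2 - n - 3.
Then p(3) = 30.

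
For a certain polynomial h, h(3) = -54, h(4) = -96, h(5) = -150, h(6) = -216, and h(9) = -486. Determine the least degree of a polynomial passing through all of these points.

Divided differences on the nodes 3, 4, 5, 6, 9:
  order 0: -54  -96  -150  -216  -486
  order 1: -42  -54  -66  -90
  order 2: -6  -6  -6
  order 3: 0  0
  order 4: 0
The order-2 divided differences are all -6 (nonzero) and every higher order vanishes, so the data lies on a polynomial of degree exactly 2.

2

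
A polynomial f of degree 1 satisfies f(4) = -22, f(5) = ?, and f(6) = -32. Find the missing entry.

-27

On equispaced nodes a degree-1 polynomial has vanishing second forward difference, so
  f(4) - 2·f(5) + f(6) = 0.
Substituting the known values and solving for f(5):
  -2·f(5) = 54
  f(5) = -27.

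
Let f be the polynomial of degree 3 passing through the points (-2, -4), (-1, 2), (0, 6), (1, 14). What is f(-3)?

Forward differences of the values at x = -2, -1, 0, 1:
  f  : -4  2  6  14
  Δ  : 6  4  8
  Δ^2: -2  4
  Δ^3: 6
The third differences are constant, confirming degree 3.
Interpolating (Newton forward form) and evaluating at x = -3 gives f(-3) = -18.

-18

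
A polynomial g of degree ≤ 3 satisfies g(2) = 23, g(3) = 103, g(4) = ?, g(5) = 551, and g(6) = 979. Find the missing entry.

269

The 4 known points determine the degree-3 polynomial uniquely.
Write g(n) = an^3 + bn^2 + cn + d. Substituting each data point gives a linear system:
  8a + 4b + 2c + d = 23
  27a + 9b + 3c + d = 103
  125a + 25b + 5c + d = 551
  216a + 36b + 6c + d = 979
Solving the system yields a = 5, b = -2, c = -5, d = 1.
So g(n) = 5n^3 - 2n^2 - 5n + 1.
Then g(4) = 269.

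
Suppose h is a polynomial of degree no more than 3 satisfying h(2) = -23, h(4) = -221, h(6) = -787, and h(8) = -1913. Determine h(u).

h(u) = -4u^3 + 2u^2 + u - 1

Write h(u) = au^3 + bu^2 + cu + d. Substituting each data point gives a linear system:
  8a + 4b + 2c + d = -23
  64a + 16b + 4c + d = -221
  216a + 36b + 6c + d = -787
  512a + 64b + 8c + d = -1913
Solving the system yields a = -4, b = 2, c = 1, d = -1.
So h(u) = -4u^3 + 2u^2 + u - 1.
Check: h(6) = -787. ✓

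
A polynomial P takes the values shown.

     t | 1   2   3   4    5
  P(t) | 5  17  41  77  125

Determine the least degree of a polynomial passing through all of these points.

Forward differences of the values at t = 1, 2, 3, 4, 5:
  P  : 5  17  41  77  125
  Δ  : 12  24  36  48
  Δ^2: 12  12  12
  Δ^3: 0  0
  Δ^4: 0
The second differences are constant (12) and nonzero, while all higher differences vanish, so the minimal degree is 2.

2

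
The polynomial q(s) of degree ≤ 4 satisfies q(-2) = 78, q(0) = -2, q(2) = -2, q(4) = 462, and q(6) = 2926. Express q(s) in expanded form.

q(s) = 3s^4 - 4s^3 - 2s^2 - 4s - 2

Using the Lagrange interpolation formula with nodes -2, 0, 2, 4, 6:
  L_0(s) = s(s - 2)(s - 4)(s - 6) / 384
  L_1(s) = (s + 2)(s - 2)(s - 4)(s - 6) / -96
  L_2(s) = (s + 2)s(s - 4)(s - 6) / 64
  L_3(s) = (s + 2)s(s - 2)(s - 6) / -96
  L_4(s) = (s + 2)s(s - 2)(s - 4) / 384
Then q(s) = 78·L_0(s) - 2·L_1(s) - 2·L_2(s) + 462·L_3(s) + 2926·L_4(s).
Expanding and collecting terms gives q(s) = 3s^4 - 4s^3 - 2s^2 - 4s - 2.
Check: q(6) = 2926. ✓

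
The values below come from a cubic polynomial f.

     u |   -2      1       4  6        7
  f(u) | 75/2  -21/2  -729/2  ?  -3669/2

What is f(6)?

The 4 known points determine the degree-3 polynomial uniquely.
Write f(u) = au^3 + bu^2 + cu + d. Substituting each data point gives a linear system:
  -8a + 4b - 2c + d = 75/2
  a + b + c + d = -21/2
  64a + 16b + 4c + d = -729/2
  343a + 49b + 7c + d = -3669/2
Solving the system yields a = -5, b = -2, c = -3, d = -1/2.
So f(u) = -5u^3 - 2u^2 - 3u - 1/2.
Then f(6) = -2341/2.

-2341/2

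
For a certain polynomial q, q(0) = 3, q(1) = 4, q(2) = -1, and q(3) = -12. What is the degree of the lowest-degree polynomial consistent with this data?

2

Forward differences of the values at x = 0, 1, 2, 3:
  q  : 3  4  -1  -12
  Δ  : 1  -5  -11
  Δ^2: -6  -6
  Δ^3: 0
The second differences are constant (-6) and nonzero, while all higher differences vanish, so the minimal degree is 2.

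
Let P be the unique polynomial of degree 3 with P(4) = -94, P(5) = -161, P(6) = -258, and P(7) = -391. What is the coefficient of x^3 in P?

Write P(x) = ax^3 + bx^2 + cx + d. Substituting each data point gives a linear system:
  64a + 16b + 4c + d = -94
  125a + 25b + 5c + d = -161
  216a + 36b + 6c + d = -258
  343a + 49b + 7c + d = -391
Solving the system yields a = -1, b = 0, c = -6, d = -6.
So P(x) = -x^3 - 6x - 6.
The leading coefficient is -1.

-1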